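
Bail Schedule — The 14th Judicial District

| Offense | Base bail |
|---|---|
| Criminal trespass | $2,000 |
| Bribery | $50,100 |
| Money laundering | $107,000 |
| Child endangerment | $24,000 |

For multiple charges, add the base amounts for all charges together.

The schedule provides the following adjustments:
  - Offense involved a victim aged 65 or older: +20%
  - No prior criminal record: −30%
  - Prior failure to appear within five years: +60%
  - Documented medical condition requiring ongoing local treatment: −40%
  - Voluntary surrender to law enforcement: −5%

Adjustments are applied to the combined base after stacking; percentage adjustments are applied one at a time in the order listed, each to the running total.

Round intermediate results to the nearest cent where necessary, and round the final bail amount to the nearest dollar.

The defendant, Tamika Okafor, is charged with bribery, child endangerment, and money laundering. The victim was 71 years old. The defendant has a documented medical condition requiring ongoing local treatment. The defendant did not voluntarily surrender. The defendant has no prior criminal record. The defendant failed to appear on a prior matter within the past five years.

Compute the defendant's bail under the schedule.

$146,039

Base amounts from the schedule: bribery $50,100; child endangerment $24,000; money laundering $107,000.
Stacking rule: sum of all bases. $50,100 + $24,000 + $107,000 = $181,100.
Offense involved a victim aged 65 or older (+20%): $181,100 × 1.2 = $217,320.
No prior criminal record (−30%): $217,320 × 0.7 = $152,124.
Prior failure to appear within five years (+60%): $152,124 × 1.6 = $243,398.40.
Documented medical condition requiring ongoing local treatment (−40%): $243,398.40 × 0.6 = $146,039.04.
Rounded to the nearest dollar: $146,039.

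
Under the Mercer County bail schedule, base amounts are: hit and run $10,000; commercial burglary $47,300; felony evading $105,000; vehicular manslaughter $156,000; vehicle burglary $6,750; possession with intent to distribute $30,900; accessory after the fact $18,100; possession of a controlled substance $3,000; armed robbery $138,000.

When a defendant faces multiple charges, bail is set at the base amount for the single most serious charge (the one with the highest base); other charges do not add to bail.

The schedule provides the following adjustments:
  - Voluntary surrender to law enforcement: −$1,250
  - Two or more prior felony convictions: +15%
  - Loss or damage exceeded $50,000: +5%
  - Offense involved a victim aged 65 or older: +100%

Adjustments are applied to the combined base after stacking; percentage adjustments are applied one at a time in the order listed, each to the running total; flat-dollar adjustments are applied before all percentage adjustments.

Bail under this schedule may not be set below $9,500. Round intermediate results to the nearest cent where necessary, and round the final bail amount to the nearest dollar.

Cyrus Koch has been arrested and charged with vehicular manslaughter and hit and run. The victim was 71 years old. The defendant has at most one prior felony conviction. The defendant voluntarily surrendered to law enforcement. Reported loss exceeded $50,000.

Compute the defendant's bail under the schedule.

Base amounts from the schedule: vehicular manslaughter $156,000; hit and run $10,000.
Stacking rule: use the highest base only. Highest is vehicular manslaughter at $156,000. Combined base = $156,000.
Voluntary surrender to law enforcement (−$1,250 flat): $156,000 − $1,250 = $154,750.
Loss or damage exceeded $50,000 (+5%): $154,750 × 1.05 = $162,487.50.
Offense involved a victim aged 65 or older (+100%): $162,487.50 × 2 = $324,975.
$324,975 is at or above the $9,500 minimum.

$324,975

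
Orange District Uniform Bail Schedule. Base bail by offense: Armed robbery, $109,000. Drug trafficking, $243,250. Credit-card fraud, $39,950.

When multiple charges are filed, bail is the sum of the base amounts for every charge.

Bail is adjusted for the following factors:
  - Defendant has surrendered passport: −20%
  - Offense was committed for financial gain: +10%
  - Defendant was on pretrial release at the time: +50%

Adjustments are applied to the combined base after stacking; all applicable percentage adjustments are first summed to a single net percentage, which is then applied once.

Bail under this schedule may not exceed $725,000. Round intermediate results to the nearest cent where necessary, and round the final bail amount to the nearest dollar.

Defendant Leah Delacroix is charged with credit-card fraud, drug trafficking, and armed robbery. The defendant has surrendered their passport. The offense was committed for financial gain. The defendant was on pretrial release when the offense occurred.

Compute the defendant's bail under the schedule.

Base amounts from the schedule: credit-card fraud $39,950; drug trafficking $243,250; armed robbery $109,000.
Stacking rule: sum of all bases. $39,950 + $243,250 + $109,000 = $392,200.
Net percentage adjustment: −20% +10% +50% = +40%. $392,200 × 1.4 = $549,080.
$549,080 is within the $725,000 maximum.

$549,080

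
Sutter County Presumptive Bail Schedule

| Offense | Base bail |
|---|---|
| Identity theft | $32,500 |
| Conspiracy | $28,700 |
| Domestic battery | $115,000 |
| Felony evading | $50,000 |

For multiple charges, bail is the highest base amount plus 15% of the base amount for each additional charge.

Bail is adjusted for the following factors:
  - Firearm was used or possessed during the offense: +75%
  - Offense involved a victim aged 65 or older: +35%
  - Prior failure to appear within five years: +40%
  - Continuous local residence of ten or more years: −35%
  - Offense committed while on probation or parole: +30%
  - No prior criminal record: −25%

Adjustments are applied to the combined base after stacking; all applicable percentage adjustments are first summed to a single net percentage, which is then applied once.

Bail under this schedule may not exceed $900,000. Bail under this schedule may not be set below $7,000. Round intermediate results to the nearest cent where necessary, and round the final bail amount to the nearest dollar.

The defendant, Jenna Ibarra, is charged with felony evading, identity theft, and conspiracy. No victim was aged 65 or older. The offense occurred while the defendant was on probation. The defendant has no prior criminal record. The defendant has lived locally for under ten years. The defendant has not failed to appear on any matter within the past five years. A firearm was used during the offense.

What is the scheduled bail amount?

$106,524

Base amounts from the schedule: felony evading $50,000; identity theft $32,500; conspiracy $28,700.
Stacking rule: highest base plus 15% of each additional charge. Highest is felony evading at $50,000. Additional: $32,500 × 15% = $4,875; $28,700 × 15% = $4,305. Combined base = $50,000 + $9,180 = $59,180.
Net percentage adjustment: +75% +30% −25% = +80%. $59,180 × 1.8 = $106,524.
$106,524 is within the $900,000 maximum.
$106,524 is at or above the $7,000 minimum.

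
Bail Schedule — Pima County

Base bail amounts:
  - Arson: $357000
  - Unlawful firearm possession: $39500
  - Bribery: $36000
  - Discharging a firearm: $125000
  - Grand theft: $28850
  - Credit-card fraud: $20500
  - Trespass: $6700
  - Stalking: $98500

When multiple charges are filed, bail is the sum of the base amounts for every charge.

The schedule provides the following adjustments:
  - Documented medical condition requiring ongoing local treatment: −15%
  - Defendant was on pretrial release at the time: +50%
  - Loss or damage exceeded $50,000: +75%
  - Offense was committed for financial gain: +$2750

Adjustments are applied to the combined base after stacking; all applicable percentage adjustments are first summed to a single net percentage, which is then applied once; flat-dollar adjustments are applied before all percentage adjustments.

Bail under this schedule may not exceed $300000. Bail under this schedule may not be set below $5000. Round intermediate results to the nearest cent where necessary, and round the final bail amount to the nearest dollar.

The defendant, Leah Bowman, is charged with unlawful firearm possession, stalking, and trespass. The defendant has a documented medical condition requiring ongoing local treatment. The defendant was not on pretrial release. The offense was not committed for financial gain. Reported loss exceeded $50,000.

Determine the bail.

Base amounts from the schedule: unlawful firearm possession $39500; stalking $98500; trespass $6700.
Stacking rule: sum of all bases. $39500 + $98500 + $6700 = $144700.
Net percentage adjustment: −15% +75% = +60%. $144700 × 1.6 = $231520.
$231520 is within the $300000 maximum.
$231520 is at or above the $5000 minimum.

$231520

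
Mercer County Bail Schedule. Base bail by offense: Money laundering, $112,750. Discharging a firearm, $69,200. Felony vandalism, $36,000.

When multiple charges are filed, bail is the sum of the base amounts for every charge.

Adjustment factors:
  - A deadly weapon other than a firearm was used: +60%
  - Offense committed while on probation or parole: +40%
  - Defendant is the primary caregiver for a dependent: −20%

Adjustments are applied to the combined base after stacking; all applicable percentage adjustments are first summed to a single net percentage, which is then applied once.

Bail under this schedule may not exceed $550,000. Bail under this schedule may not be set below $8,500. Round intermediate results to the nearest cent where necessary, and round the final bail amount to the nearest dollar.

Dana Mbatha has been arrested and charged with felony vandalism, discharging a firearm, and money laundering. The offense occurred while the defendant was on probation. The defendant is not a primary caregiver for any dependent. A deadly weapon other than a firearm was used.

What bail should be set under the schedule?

Base amounts from the schedule: felony vandalism $36,000; discharging a firearm $69,200; money laundering $112,750.
Stacking rule: sum of all bases. $36,000 + $69,200 + $112,750 = $217,950.
Net percentage adjustment: +60% +40% = +100%. $217,950 × 2 = $435,900.
$435,900 is within the $550,000 maximum.
$435,900 is at or above the $8,500 minimum.

$435,900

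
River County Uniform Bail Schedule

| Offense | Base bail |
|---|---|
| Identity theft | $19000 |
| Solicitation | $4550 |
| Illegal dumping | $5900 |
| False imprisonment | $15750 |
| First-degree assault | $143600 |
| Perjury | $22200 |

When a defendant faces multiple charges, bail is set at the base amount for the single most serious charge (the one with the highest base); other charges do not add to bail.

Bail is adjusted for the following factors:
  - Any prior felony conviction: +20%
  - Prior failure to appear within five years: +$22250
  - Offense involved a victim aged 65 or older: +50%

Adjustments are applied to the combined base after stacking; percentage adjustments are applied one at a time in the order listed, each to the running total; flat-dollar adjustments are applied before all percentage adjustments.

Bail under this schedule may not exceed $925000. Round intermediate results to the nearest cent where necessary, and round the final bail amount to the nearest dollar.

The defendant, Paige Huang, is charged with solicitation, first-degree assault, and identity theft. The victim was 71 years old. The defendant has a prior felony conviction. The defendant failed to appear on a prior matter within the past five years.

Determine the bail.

Base amounts from the schedule: solicitation $4550; first-degree assault $143600; identity theft $19000.
Stacking rule: use the highest base only. Highest is first-degree assault at $143600. Combined base = $143600.
Prior failure to appear within five years (+$22250 flat): $143600 + $22250 = $165850.
Any prior felony conviction (+20%): $165850 × 1.2 = $199020.
Offense involved a victim aged 65 or older (+50%): $199020 × 1.5 = $298530.
$298530 is within the $925000 maximum.

$298530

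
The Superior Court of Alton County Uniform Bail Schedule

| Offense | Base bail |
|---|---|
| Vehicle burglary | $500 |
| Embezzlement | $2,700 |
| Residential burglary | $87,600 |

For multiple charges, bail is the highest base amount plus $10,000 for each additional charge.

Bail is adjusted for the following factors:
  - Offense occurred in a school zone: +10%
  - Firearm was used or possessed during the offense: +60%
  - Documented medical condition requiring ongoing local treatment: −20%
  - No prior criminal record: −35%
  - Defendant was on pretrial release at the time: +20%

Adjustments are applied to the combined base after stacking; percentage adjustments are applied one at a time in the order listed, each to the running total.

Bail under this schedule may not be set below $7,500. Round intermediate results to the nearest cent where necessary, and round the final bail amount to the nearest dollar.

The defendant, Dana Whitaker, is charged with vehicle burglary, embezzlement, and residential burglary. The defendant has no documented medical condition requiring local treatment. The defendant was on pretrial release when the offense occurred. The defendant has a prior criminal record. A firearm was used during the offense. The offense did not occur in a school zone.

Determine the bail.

Base amounts from the schedule: vehicle burglary $500; embezzlement $2,700; residential burglary $87,600.
Stacking rule: highest base plus $10,000 per additional charge. Highest is residential burglary at $87,600; 2 additional charges → +$20,000. Combined base = $107,600.
Firearm was used or possessed during the offense (+60%): $107,600 × 1.6 = $172,160.
Defendant was on pretrial release at the time (+20%): $172,160 × 1.2 = $206,592.
$206,592 is at or above the $7,500 minimum.

$206,592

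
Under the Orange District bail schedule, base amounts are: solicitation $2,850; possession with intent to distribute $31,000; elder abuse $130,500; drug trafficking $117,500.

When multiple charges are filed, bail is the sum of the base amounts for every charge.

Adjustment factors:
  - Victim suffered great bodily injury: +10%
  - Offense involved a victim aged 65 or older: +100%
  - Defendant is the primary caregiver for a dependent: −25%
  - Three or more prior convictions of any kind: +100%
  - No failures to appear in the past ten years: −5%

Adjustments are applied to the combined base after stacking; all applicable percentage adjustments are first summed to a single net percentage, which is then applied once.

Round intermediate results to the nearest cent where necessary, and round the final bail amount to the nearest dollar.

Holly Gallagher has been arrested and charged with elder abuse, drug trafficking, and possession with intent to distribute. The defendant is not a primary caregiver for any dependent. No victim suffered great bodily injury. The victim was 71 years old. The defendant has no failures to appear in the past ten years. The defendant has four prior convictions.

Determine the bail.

$823,050

Base amounts from the schedule: elder abuse $130,500; drug trafficking $117,500; possession with intent to distribute $31,000.
Stacking rule: sum of all bases. $130,500 + $117,500 + $31,000 = $279,000.
Net percentage adjustment: +100% +100% −5% = +195%. $279,000 × 2.95 = $823,050.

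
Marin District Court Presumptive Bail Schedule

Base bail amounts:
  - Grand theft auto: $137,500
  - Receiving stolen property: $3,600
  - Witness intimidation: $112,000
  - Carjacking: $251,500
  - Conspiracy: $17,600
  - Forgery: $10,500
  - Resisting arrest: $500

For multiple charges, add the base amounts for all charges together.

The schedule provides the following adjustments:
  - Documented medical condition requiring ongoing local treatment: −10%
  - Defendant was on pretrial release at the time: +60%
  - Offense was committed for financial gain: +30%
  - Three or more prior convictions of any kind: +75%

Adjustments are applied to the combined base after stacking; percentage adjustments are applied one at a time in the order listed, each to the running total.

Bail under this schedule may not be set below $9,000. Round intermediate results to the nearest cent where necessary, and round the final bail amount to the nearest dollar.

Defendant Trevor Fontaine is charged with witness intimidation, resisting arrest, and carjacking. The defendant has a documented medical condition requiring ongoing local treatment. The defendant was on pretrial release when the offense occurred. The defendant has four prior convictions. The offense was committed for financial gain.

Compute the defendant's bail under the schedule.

Base amounts from the schedule: witness intimidation $112,000; resisting arrest $500; carjacking $251,500.
Stacking rule: sum of all bases. $112,000 + $500 + $251,500 = $364,000.
Documented medical condition requiring ongoing local treatment (−10%): $364,000 × 0.9 = $327,600.
Defendant was on pretrial release at the time (+60%): $327,600 × 1.6 = $524,160.
Offense was committed for financial gain (+30%): $524,160 × 1.3 = $681,408.
Three or more prior convictions of any kind (+75%): $681,408 × 1.75 = $1,192,464.
$1,192,464 is at or above the $9,000 minimum.

$1,192,464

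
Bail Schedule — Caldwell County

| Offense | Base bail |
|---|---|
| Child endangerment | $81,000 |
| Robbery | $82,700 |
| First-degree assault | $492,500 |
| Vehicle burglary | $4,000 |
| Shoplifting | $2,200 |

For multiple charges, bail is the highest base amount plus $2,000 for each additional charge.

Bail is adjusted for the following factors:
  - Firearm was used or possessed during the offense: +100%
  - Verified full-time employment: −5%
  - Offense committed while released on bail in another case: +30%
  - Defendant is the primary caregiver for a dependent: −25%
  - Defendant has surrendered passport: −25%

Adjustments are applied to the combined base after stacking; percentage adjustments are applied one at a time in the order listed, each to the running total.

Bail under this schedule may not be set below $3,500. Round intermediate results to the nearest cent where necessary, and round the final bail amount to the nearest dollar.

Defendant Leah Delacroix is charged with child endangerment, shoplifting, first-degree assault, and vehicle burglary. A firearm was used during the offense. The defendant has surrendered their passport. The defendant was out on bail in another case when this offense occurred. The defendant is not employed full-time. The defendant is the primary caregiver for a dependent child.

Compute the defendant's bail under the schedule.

$729,056

Base amounts from the schedule: child endangerment $81,000; shoplifting $2,200; first-degree assault $492,500; vehicle burglary $4,000.
Stacking rule: highest base plus $2,000 per additional charge. Highest is first-degree assault at $492,500; 3 additional charges → +$6,000. Combined base = $498,500.
Firearm was used or possessed during the offense (+100%): $498,500 × 2 = $997,000.
Offense committed while released on bail in another case (+30%): $997,000 × 1.3 = $1,296,100.
Defendant is the primary caregiver for a dependent (−25%): $1,296,100 × 0.75 = $972,075.
Defendant has surrendered passport (−25%): $972,075 × 0.75 = $729,056.25.
$729,056.25 is at or above the $3,500 minimum.
Rounded to the nearest dollar: $729,056.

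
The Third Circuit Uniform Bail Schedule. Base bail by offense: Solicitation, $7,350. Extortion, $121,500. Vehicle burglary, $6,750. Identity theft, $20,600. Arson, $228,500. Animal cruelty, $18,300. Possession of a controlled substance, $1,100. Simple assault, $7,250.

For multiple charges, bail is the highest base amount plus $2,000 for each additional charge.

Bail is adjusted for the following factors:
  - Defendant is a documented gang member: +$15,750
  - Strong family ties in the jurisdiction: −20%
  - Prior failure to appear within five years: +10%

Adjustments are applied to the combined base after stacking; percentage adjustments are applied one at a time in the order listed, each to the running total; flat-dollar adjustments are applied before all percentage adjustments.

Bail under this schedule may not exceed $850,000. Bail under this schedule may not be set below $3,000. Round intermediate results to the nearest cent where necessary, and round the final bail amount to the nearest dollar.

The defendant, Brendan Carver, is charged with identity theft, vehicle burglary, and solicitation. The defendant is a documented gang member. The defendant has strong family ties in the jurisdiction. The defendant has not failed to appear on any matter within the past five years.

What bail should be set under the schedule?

Base amounts from the schedule: identity theft $20,600; vehicle burglary $6,750; solicitation $7,350.
Stacking rule: highest base plus $2,000 per additional charge. Highest is identity theft at $20,600; 2 additional charges → +$4,000. Combined base = $24,600.
Defendant is a documented gang member (+$15,750 flat): $24,600 + $15,750 = $40,350.
Strong family ties in the jurisdiction (−20%): $40,350 × 0.8 = $32,280.
$32,280 is within the $850,000 maximum.
$32,280 is at or above the $3,000 minimum.

$32,280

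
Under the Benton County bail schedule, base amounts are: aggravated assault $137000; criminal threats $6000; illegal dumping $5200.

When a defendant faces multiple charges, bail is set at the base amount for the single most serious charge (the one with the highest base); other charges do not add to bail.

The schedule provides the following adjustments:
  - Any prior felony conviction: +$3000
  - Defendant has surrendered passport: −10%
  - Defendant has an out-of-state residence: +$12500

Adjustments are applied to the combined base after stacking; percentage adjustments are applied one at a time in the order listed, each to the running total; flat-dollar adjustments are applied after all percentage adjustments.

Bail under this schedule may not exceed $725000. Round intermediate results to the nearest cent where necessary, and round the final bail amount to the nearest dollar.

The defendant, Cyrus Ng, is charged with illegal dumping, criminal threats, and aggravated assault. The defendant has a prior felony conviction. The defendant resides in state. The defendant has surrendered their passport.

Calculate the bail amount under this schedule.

$126300

Base amounts from the schedule: illegal dumping $5200; criminal threats $6000; aggravated assault $137000.
Stacking rule: use the highest base only. Highest is aggravated assault at $137000. Combined base = $137000.
Defendant has surrendered passport (−10%): $137000 × 0.9 = $123300.
Any prior felony conviction (+$3000 flat): $123300 + $3000 = $126300.
$126300 is within the $725000 maximum.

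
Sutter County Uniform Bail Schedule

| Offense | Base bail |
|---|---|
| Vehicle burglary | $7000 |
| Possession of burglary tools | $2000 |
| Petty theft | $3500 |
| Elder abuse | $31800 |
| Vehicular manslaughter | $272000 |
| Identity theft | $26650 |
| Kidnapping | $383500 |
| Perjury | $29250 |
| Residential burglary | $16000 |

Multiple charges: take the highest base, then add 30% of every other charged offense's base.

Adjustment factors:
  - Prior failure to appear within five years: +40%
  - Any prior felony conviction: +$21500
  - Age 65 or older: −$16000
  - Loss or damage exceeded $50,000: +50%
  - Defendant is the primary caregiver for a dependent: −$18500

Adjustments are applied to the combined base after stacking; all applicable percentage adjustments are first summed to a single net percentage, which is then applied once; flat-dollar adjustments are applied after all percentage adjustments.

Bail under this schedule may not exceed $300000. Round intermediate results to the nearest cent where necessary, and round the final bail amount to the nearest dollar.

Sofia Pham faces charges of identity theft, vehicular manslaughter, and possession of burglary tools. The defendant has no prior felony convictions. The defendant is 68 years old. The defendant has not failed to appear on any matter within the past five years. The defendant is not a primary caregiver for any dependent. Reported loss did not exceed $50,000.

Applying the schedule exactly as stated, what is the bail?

Base amounts from the schedule: identity theft $26650; vehicular manslaughter $272000; possession of burglary tools $2000.
Stacking rule: highest base plus 30% of each additional charge. Highest is vehicular manslaughter at $272000. Additional: $26650 × 30% = $7995; $2000 × 30% = $600. Combined base = $272000 + $8595 = $280595.
Age 65 or older (−$16000 flat): $280595 − $16000 = $264595.
$264595 is within the $300000 maximum.

$264595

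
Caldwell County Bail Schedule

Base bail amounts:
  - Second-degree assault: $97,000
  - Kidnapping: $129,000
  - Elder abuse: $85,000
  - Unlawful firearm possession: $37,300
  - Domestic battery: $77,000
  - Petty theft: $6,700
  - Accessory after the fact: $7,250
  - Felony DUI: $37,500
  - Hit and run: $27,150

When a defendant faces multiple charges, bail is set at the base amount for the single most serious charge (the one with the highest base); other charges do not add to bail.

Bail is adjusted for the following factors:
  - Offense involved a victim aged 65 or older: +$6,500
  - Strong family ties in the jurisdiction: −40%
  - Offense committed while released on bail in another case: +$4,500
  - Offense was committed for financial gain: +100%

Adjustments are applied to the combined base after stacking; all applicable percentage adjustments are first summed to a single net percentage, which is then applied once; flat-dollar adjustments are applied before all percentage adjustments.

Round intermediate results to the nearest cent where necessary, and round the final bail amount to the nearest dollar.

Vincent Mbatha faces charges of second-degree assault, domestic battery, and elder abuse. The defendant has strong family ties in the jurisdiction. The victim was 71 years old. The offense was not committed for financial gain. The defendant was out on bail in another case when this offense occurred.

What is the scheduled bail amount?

Base amounts from the schedule: second-degree assault $97,000; domestic battery $77,000; elder abuse $85,000.
Stacking rule: use the highest base only. Highest is second-degree assault at $97,000. Combined base = $97,000.
Offense involved a victim aged 65 or older (+$6,500 flat): $97,000 + $6,500 = $103,500.
Offense committed while released on bail in another case (+$4,500 flat): $103,500 + $4,500 = $108,000.
Strong family ties in the jurisdiction (−40%): $108,000 × 0.6 = $64,800.

$64,800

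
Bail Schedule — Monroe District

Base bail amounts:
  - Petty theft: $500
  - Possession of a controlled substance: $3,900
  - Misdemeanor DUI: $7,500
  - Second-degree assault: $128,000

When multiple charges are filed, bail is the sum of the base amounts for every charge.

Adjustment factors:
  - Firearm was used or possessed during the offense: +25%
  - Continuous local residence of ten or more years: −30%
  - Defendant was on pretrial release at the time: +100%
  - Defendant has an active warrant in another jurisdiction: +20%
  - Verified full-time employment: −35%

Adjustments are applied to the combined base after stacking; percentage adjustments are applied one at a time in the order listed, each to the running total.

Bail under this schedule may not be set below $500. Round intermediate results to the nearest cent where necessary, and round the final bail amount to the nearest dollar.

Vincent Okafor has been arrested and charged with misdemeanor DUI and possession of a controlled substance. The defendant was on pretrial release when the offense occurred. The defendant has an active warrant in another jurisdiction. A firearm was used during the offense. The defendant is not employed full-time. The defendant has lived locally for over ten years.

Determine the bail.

$23,940

Base amounts from the schedule: misdemeanor DUI $7,500; possession of a controlled substance $3,900.
Stacking rule: sum of all bases. $7,500 + $3,900 = $11,400.
Firearm was used or possessed during the offense (+25%): $11,400 × 1.25 = $14,250.
Continuous local residence of ten or more years (−30%): $14,250 × 0.7 = $9,975.
Defendant was on pretrial release at the time (+100%): $9,975 × 2 = $19,950.
Defendant has an active warrant in another jurisdiction (+20%): $19,950 × 1.2 = $23,940.
$23,940 is at or above the $500 minimum.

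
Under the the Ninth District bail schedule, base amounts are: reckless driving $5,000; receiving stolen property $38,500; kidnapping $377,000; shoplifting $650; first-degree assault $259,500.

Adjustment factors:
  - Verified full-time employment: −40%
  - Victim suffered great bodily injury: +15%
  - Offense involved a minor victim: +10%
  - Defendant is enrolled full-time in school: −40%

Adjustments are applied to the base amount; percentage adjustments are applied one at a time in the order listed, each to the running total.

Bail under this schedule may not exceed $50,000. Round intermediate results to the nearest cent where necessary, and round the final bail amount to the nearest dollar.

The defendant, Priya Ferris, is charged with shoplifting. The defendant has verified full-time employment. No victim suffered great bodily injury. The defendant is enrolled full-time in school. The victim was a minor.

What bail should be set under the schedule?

$257

Base amounts from the schedule: shoplifting $650.
Single charge. Combined base = $650.
Verified full-time employment (−40%): $650 × 0.6 = $390.
Offense involved a minor victim (+10%): $390 × 1.1 = $429.
Defendant is enrolled full-time in school (−40%): $429 × 0.6 = $257.40.
$257.40 is within the $50,000 maximum.
Rounded to the nearest dollar: $257.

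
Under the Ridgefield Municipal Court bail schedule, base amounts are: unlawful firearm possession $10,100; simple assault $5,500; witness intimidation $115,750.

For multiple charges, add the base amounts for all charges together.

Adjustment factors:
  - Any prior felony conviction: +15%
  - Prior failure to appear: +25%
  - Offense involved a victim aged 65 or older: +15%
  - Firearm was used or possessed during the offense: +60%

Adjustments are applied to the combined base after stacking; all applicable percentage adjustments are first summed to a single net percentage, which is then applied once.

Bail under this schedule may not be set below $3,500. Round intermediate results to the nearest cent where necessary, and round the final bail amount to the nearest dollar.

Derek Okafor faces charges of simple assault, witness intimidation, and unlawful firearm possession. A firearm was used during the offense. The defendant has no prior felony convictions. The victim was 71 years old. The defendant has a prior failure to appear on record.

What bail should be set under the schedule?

$262,700

Base amounts from the schedule: simple assault $5,500; witness intimidation $115,750; unlawful firearm possession $10,100.
Stacking rule: sum of all bases. $5,500 + $115,750 + $10,100 = $131,350.
Net percentage adjustment: +25% +15% +60% = +100%. $131,350 × 2 = $262,700.
$262,700 is at or above the $3,500 minimum.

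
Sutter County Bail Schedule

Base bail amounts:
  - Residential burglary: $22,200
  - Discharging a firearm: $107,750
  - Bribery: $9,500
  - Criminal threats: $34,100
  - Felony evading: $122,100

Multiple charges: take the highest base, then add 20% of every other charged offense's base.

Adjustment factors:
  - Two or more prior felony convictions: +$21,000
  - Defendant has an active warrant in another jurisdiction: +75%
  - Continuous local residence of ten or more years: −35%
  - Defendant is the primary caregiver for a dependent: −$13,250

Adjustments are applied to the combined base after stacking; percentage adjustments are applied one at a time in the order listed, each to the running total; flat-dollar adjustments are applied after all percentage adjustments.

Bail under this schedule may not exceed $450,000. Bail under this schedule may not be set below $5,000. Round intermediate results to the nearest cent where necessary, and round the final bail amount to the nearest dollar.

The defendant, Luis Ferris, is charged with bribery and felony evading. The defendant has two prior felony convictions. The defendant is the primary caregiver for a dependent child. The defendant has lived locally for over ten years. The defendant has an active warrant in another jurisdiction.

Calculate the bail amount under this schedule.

Base amounts from the schedule: bribery $9,500; felony evading $122,100.
Stacking rule: highest base plus 20% of each additional charge. Highest is felony evading at $122,100. Additional: $9,500 × 20% = $1,900. Combined base = $122,100 + $1,900 = $124,000.
Defendant has an active warrant in another jurisdiction (+75%): $124,000 × 1.75 = $217,000.
Continuous local residence of ten or more years (−35%): $217,000 × 0.65 = $141,050.
Two or more prior felony convictions (+$21,000 flat): $141,050 + $21,000 = $162,050.
Defendant is the primary caregiver for a dependent (−$13,250 flat): $162,050 − $13,250 = $148,800.
$148,800 is within the $450,000 maximum.
$148,800 is at or above the $5,000 minimum.

$148,800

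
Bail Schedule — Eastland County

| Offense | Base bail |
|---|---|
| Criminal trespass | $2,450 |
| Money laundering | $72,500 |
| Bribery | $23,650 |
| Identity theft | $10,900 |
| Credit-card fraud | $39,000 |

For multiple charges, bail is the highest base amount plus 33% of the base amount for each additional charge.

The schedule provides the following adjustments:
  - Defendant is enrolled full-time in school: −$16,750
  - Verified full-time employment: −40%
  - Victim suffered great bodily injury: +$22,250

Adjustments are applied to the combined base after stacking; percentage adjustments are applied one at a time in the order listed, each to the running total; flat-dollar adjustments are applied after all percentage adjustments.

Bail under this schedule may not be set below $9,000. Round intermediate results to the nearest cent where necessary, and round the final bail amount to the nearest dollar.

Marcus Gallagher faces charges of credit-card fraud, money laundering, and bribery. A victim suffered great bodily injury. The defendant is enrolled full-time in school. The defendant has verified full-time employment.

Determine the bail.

Base amounts from the schedule: credit-card fraud $39,000; money laundering $72,500; bribery $23,650.
Stacking rule: highest base plus 33% of each additional charge. Highest is money laundering at $72,500. Additional: $39,000 × 33% = $12,870; $23,650 × 33% = $7,804.50. Combined base = $72,500 + $20,674.50 = $93,174.50.
Verified full-time employment (−40%): $93,174.50 × 0.6 = $55,904.70.
Defendant is enrolled full-time in school (−$16,750 flat): $55,904.70 − $16,750 = $39,154.70.
Victim suffered great bodily injury (+$22,250 flat): $39,154.70 + $22,250 = $61,404.70.
$61,404.70 is at or above the $9,000 minimum.
Rounded to the nearest dollar: $61,405.

$61,405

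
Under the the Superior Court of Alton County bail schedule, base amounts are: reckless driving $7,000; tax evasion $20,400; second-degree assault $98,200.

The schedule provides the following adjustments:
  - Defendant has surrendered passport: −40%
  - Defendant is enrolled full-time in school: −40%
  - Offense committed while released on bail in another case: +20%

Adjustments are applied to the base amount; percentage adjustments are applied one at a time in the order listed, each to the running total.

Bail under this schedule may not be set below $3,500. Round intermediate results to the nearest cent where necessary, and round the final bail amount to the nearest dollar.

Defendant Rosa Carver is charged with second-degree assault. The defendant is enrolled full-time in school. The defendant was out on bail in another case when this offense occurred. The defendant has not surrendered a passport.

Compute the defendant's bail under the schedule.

Base amounts from the schedule: second-degree assault $98,200.
Single charge. Combined base = $98,200.
Defendant is enrolled full-time in school (−40%): $98,200 × 0.6 = $58,920.
Offense committed while released on bail in another case (+20%): $58,920 × 1.2 = $70,704.
$70,704 is at or above the $3,500 minimum.

$70,704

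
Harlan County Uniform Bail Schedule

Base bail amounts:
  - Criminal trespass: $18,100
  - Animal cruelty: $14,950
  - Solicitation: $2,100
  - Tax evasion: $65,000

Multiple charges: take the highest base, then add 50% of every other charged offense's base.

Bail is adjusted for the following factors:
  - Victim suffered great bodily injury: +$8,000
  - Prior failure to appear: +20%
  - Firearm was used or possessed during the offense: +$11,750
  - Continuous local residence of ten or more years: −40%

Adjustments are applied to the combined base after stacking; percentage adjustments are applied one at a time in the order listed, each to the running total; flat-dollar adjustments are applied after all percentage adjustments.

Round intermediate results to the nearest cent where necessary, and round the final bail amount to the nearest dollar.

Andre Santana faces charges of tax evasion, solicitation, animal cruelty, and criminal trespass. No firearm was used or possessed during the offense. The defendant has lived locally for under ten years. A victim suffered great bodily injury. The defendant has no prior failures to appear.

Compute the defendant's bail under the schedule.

Base amounts from the schedule: tax evasion $65,000; solicitation $2,100; animal cruelty $14,950; criminal trespass $18,100.
Stacking rule: highest base plus 50% of each additional charge. Highest is tax evasion at $65,000. Additional: $2,100 × 50% = $1,050; $14,950 × 50% = $7,475; $18,100 × 50% = $9,050. Combined base = $65,000 + $17,575 = $82,575.
Victim suffered great bodily injury (+$8,000 flat): $82,575 + $8,000 = $90,575.

$90,575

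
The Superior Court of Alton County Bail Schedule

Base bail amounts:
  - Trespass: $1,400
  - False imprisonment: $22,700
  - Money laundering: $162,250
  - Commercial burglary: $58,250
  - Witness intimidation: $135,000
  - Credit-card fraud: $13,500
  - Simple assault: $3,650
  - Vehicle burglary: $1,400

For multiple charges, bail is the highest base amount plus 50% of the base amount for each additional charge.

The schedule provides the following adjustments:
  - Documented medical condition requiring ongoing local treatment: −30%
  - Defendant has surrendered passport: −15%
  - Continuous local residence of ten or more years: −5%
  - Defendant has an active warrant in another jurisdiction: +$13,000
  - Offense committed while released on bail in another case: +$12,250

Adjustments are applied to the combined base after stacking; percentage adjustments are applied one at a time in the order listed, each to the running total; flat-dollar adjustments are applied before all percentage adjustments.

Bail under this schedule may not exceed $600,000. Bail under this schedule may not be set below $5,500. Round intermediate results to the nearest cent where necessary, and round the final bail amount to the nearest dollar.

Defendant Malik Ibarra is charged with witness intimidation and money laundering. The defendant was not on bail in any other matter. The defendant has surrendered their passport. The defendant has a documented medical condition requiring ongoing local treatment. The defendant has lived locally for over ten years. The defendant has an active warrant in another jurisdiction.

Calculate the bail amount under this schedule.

Base amounts from the schedule: witness intimidation $135,000; money laundering $162,250.
Stacking rule: highest base plus 50% of each additional charge. Highest is money laundering at $162,250. Additional: $135,000 × 50% = $67,500. Combined base = $162,250 + $67,500 = $229,750.
Defendant has an active warrant in another jurisdiction (+$13,000 flat): $229,750 + $13,000 = $242,750.
Documented medical condition requiring ongoing local treatment (−30%): $242,750 × 0.7 = $169,925.
Defendant has surrendered passport (−15%): $169,925 × 0.85 = $144,436.25.
Continuous local residence of ten or more years (−5%): $144,436.25 × 0.95 = $137,214.44.
$137,214.44 is within the $600,000 maximum.
$137,214.44 is at or above the $5,500 minimum.
Rounded to the nearest dollar: $137,214.

$137,214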